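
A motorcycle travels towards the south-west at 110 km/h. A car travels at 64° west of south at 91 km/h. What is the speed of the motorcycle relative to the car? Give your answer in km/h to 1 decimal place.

38.1 km/h

Taking east as x and north as y: motorcycle velocity = (-77.782, -77.782) km/h; car velocity = (-81.790, -39.892) km/h.
Velocity of motorcycle relative to car = (-77.782, -77.782) − (-81.790, -39.892) = (4.009, -37.890) km/h.
Magnitude = |(4.009, -37.890)| = 38.101 km/h.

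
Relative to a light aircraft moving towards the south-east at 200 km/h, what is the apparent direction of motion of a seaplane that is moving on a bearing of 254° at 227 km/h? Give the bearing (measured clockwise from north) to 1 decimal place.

282.4°

Taking east as x and north as y: seaplane velocity = (-218.206, -62.570) km/h; light aircraft velocity = (141.421, -141.421) km/h.
Velocity of seaplane relative to light aircraft = (-218.206, -62.570) − (141.421, -141.421) = (-359.628, 78.852) km/h.
Bearing = atan2(-359.63, 78.85) = 282.37° clockwise from north.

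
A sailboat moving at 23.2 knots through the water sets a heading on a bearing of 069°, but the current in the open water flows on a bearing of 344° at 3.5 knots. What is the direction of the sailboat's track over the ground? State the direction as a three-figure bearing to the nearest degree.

061°

Taking east as x and north as y: velocity relative to the water = (21.659, 8.314) knots; the water relative to ground = (-0.965, 3.364) knots.
Velocity relative to ground = (21.659, 8.314) + (-0.965, 3.364) = (20.694, 11.679) knots.
Bearing = atan2(20.69, 11.68) = 60.56° clockwise from north.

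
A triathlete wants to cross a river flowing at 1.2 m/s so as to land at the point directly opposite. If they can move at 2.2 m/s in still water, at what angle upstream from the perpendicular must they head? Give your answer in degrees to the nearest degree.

To cancel the current, the upstream component of the triathlete's velocity must equal the flow: 2.2 sin θ = 1.2.
sin θ = 1.2 / 2.2 = 0.5455.
θ = arcsin(0.5455) = 33.056°.

33°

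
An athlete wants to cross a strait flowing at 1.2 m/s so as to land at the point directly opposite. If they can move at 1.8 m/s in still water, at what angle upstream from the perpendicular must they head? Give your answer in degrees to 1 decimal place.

To cancel the current, the upstream component of the athlete's velocity must equal the flow: 1.8 sin θ = 1.2.
sin θ = 1.2 / 1.8 = 0.6667.
θ = arcsin(0.6667) = 41.810°.

41.8°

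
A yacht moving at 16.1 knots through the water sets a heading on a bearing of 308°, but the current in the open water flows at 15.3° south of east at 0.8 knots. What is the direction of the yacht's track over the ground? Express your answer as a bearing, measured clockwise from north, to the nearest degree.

Taking east as x and north as y: velocity relative to the water = (-12.687, 9.912) knots; the water relative to ground = (0.772, -0.211) knots.
Velocity relative to ground = (-12.687, 9.912) + (0.772, -0.211) = (-11.915, 9.701) knots.
Bearing = atan2(-11.92, 9.70) = 309.15° clockwise from north.

309°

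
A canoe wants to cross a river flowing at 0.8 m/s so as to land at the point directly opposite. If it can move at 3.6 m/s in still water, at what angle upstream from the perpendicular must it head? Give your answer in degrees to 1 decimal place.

12.8°

To cancel the current, the upstream component of the canoe's velocity must equal the flow: 3.6 sin θ = 0.8.
sin θ = 0.8 / 3.6 = 0.2222.
θ = arcsin(0.2222) = 12.840°.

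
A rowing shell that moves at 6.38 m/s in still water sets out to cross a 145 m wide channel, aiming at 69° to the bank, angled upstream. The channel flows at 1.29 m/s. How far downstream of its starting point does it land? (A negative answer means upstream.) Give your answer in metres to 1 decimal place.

Perpendicular speed = 5.956 m/s; crossing time = 145 / 5.956 = 24.344 s.
Net downstream speed = -0.996 m/s.
Drift = -0.996 × 24.344 = -24.256 m (upstream).

-24.3 m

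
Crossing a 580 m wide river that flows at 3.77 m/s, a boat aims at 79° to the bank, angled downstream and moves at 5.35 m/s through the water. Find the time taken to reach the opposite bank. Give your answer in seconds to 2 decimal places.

110.44 s

The component of the boat's velocity perpendicular to the bank is 5.35 × sin 79° = 5.252 m/s.
Only the cross-stream component determines the crossing time; the current contributes nothing perpendicular to the bank.
Time = 580 / 5.252 = 110.440 s.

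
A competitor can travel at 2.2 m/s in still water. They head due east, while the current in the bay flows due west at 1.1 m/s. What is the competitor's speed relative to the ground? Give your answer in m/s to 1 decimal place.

Taking east as x and north as y: velocity relative to the water = (2.200, 0.000) m/s; the water relative to ground = (-1.100, 0.000) m/s.
Velocity relative to ground = (2.200, 0.000) + (-1.100, 0.000) = (1.100, 0.000) m/s.
Speed = |(1.100, 0.000)| = 1.100 m/s.

1.1 m/s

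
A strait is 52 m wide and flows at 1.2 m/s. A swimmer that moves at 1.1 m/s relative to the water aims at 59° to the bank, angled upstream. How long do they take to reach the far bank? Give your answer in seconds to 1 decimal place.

55.1 s

The component of the swimmer's velocity perpendicular to the bank is 1.1 × sin 59° = 0.943 m/s.
The current is parallel to the bank, so it does not affect the crossing time.
Time = 52 / 0.943 = 55.150 s.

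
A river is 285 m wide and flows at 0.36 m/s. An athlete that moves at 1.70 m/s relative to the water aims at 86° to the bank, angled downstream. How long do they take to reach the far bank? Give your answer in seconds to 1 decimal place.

168.1 s

The component of the athlete's velocity perpendicular to the bank is 1.70 × sin 86° = 1.696 m/s.
The flow acts along the bank and has no component across it.
Time = 285 / 1.696 = 168.056 s.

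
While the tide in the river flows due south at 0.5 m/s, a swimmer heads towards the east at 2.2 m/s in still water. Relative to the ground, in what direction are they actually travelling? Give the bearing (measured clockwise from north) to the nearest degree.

Taking east as x and north as y: velocity relative to the water = (2.200, 0.000) m/s; the water relative to ground = (0.000, -0.500) m/s.
Velocity relative to ground = (2.200, 0.000) + (0.000, -0.500) = (2.200, -0.500) m/s.
Bearing = atan2(2.20, -0.50) = 102.80° clockwise from north.

103°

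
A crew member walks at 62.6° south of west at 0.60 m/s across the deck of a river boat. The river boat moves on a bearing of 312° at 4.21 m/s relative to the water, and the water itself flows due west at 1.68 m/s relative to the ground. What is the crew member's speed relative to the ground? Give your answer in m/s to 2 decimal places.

5.57 m/s

In east/north components (m/s): crew member relative to river boat = (-0.276, -0.533); river boat relative to water = (-3.129, 2.817); water relative to ground = (-1.680, 0.000).
Sum = (-5.085, 2.284) m/s.
Speed = |(-5.085, 2.284)| = 5.574 m/s.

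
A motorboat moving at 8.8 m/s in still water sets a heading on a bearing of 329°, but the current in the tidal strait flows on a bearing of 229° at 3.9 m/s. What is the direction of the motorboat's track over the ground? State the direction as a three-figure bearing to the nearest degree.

Taking east as x and north as y: velocity relative to the water = (-4.532, 7.543) m/s; the water relative to ground = (-2.943, -2.559) m/s.
Velocity relative to ground = (-4.532, 7.543) + (-2.943, -2.559) = (-7.476, 4.984) m/s.
Bearing = atan2(-7.48, 4.98) = 303.69° clockwise from north.

304°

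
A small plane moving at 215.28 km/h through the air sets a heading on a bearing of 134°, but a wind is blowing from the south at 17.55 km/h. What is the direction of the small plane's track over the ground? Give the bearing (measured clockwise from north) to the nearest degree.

Taking east as x and north as y: velocity relative to the air = (154.859, -149.546) km/h; the air relative to ground = (0.000, 17.550) km/h.
Velocity relative to ground = (154.859, -149.546) + (0.000, 17.550) = (154.859, -131.996) km/h.
Bearing = atan2(154.86, -132.00) = 130.44° clockwise from north.

130°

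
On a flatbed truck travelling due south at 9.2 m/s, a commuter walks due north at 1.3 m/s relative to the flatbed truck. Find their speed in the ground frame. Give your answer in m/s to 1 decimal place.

Taking east as x and north as y: flatbed truck velocity = (0.000, -9.200) m/s; commuter velocity relative to flatbed truck = (0.000, 1.300) m/s.
Velocity relative to ground = (0.000, -9.200) + (0.000, 1.300) = (0.000, -7.900) m/s.
Speed = |(0.000, -7.900)| = 7.900 m/s.

7.9 m/s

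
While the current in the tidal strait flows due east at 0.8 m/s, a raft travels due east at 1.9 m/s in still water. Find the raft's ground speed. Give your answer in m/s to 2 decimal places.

2.70 m/s

Taking east as x and north as y: velocity relative to the water = (1.900, 0.000) m/s; the water relative to ground = (0.800, 0.000) m/s.
Velocity relative to ground = (1.900, 0.000) + (0.800, 0.000) = (2.700, 0.000) m/s.
Speed = |(2.700, 0.000)| = 2.700 m/s.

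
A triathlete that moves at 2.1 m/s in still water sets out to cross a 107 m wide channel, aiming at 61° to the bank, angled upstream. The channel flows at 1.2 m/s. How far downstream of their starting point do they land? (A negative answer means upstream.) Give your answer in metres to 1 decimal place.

10.6 m

Perpendicular speed = 1.837 m/s; crossing time = 107 / 1.837 = 58.257 s.
Net downstream speed = 0.182 m/s.
Drift = 0.182 × 58.257 = 10.597 m (downstream).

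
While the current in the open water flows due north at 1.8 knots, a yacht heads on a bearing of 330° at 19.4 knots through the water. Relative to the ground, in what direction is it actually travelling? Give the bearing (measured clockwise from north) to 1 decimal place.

Taking east as x and north as y: velocity relative to the water = (-9.700, 16.801) knots; the water relative to ground = (0.000, 1.800) knots.
Velocity relative to ground = (-9.700, 16.801) + (0.000, 1.800) = (-9.700, 18.601) knots.
Bearing = atan2(-9.70, 18.60) = 332.46° clockwise from north.

332.5°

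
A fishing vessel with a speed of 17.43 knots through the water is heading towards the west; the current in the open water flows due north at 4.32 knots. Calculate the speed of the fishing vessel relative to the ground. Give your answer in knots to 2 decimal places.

17.96 knots

Taking east as x and north as y: velocity relative to the water = (-17.430, 0.000) knots; the water relative to ground = (0.000, 4.320) knots.
Velocity relative to ground = (-17.430, 0.000) + (0.000, 4.320) = (-17.430, 4.320) knots.
Speed = |(-17.430, 4.320)| = 17.957 knots.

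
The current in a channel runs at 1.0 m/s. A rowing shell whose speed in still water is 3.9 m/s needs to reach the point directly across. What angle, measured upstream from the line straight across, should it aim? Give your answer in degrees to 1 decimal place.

14.9°

To cancel the current, the upstream component of the rowing shell's velocity must equal the flow: 3.9 sin θ = 1.0.
sin θ = 1.0 / 3.9 = 0.2564.
θ = arcsin(0.2564) = 14.857°.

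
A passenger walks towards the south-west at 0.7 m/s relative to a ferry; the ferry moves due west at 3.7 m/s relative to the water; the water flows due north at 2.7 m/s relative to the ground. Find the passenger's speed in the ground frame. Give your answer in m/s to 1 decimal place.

4.7 m/s

In east/north components (m/s): passenger relative to ferry = (-0.495, -0.495); ferry relative to water = (-3.700, 0.000); water relative to ground = (0.000, 2.700).
Sum = (-4.195, 2.205) m/s.
Speed = |(-4.195, 2.205)| = 4.739 m/s.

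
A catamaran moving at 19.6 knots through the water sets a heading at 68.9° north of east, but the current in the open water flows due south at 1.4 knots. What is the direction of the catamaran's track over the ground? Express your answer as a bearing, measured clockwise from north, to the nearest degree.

Taking east as x and north as y: velocity relative to the water = (7.056, 18.286) knots; the water relative to ground = (0.000, -1.400) knots.
Velocity relative to ground = (7.056, 18.286) + (0.000, -1.400) = (7.056, 16.886) knots.
Bearing = atan2(7.06, 16.89) = 22.68° clockwise from north.

023°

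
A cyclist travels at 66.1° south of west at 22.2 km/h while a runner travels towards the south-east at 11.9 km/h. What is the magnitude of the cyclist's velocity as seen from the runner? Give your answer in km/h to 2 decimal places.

Taking east as x and north as y: cyclist velocity = (-8.994, -20.296) km/h; runner velocity = (8.415, -8.415) km/h.
Velocity of cyclist relative to runner = (-8.994, -20.296) − (8.415, -8.415) = (-17.409, -11.882) km/h.
Magnitude = |(-17.409, -11.882)| = 21.077 km/h.

21.08 km/h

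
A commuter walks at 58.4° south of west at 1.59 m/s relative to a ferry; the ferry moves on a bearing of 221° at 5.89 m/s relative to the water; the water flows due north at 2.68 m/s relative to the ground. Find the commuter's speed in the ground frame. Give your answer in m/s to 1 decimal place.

5.6 m/s

In east/north components (m/s): commuter relative to ferry = (-0.833, -1.354); ferry relative to water = (-3.864, -4.445); water relative to ground = (0.000, 2.680).
Sum = (-4.697, -3.119) m/s.
Speed = |(-4.697, -3.119)| = 5.639 m/s.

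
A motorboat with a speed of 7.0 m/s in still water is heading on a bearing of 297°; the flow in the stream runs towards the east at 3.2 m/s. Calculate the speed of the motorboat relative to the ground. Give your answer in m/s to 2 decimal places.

Taking east as x and north as y: velocity relative to the water = (-6.237, 3.178) m/s; the water relative to ground = (3.200, 0.000) m/s.
Velocity relative to ground = (-6.237, 3.178) + (3.200, 0.000) = (-3.037, 3.178) m/s.
Speed = |(-3.037, 3.178)| = 4.396 m/s.

4.40 m/s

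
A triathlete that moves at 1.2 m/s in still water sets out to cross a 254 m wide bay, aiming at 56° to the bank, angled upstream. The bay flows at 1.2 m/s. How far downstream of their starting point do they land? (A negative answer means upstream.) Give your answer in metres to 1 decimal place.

Perpendicular speed = 0.995 m/s; crossing time = 254 / 0.995 = 255.316 s.
Net downstream speed = 0.529 m/s.
Drift = 0.529 × 255.316 = 135.054 m (downstream).

135.1 m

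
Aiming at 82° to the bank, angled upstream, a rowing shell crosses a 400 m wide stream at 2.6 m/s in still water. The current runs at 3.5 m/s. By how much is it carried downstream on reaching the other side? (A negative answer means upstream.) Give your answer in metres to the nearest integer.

488 m

Perpendicular speed = 2.575 m/s; crossing time = 400 / 2.575 = 155.358 s.
Net downstream speed = 3.138 m/s.
Drift = 3.138 × 155.358 = 487.537 m (downstream).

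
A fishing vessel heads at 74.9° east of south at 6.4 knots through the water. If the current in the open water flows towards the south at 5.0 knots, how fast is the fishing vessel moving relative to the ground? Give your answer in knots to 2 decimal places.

Taking east as x and north as y: velocity relative to the water = (6.179, -1.667) knots; the water relative to ground = (0.000, -5.000) knots.
Velocity relative to ground = (6.179, -1.667) + (0.000, -5.000) = (6.179, -6.667) knots.
Speed = |(6.179, -6.667)| = 9.090 knots.

9.09 knots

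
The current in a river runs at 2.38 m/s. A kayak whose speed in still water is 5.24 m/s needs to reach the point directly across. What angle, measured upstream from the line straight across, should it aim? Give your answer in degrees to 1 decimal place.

To cancel the current, the upstream component of the kayak's velocity must equal the flow: 5.24 sin θ = 2.38.
sin θ = 2.38 / 5.24 = 0.4542.
θ = arcsin(0.4542) = 27.013°.

27.0°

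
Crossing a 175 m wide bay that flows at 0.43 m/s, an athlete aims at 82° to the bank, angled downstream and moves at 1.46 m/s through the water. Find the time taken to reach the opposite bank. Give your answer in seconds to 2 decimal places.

The component of the athlete's velocity perpendicular to the bank is 1.46 × sin 82° = 1.446 m/s.
Only the cross-stream component determines the crossing time; the current contributes nothing perpendicular to the bank.
Time = 175 / 1.446 = 121.041 s.

121.04 s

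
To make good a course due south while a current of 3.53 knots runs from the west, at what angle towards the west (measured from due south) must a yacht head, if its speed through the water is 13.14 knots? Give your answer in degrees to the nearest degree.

16°

The current pushes perpendicular to the desired track; the heading must have a component into the current equal to 3.53 knots: 13.14 sin θ = 3.53.
sin θ = 0.2686, so θ = 15.584°.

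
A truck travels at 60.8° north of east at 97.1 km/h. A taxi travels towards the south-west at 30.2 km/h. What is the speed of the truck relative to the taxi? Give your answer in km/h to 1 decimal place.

126.4 km/h

Taking east as x and north as y: truck velocity = (47.371, 84.761) km/h; taxi velocity = (-21.355, -21.355) km/h.
Velocity of truck relative to taxi = (47.371, 84.761) − (-21.355, -21.355) = (68.726, 106.115) km/h.
Magnitude = |(68.726, 106.115)| = 126.427 km/h.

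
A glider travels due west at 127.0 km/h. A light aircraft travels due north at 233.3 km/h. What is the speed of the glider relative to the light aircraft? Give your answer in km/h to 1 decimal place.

Taking east as x and north as y: glider velocity = (-127.000, 0.000) km/h; light aircraft velocity = (0.000, 233.300) km/h.
Velocity of glider relative to light aircraft = (-127.000, 0.000) − (0.000, 233.300) = (-127.000, -233.300) km/h.
Magnitude = |(-127.000, -233.300)| = 265.627 km/h.

265.6 km/h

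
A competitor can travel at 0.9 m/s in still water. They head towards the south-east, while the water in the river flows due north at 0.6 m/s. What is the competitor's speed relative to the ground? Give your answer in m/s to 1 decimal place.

Taking east as x and north as y: velocity relative to the water = (0.636, -0.636) m/s; the water relative to ground = (0.000, 0.600) m/s.
Velocity relative to ground = (0.636, -0.636) + (0.000, 0.600) = (0.636, -0.036) m/s.
Speed = |(0.636, -0.036)| = 0.637 m/s.

0.6 m/s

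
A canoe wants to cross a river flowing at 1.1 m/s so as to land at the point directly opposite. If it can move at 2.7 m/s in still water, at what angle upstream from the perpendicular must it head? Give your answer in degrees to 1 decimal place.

To cancel the current, the upstream component of the canoe's velocity must equal the flow: 2.7 sin θ = 1.1.
sin θ = 1.1 / 2.7 = 0.4074.
θ = arcsin(0.4074) = 24.042°.

24.0°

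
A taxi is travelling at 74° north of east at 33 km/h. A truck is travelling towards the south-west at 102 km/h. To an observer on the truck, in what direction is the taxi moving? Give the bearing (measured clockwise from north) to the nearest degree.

Taking east as x and north as y: taxi velocity = (9.096, 31.722) km/h; truck velocity = (-72.125, -72.125) km/h.
Velocity of taxi relative to truck = (9.096, 31.722) − (-72.125, -72.125) = (81.221, 103.847) km/h.
Bearing = atan2(81.22, 103.85) = 38.03° clockwise from north.

038°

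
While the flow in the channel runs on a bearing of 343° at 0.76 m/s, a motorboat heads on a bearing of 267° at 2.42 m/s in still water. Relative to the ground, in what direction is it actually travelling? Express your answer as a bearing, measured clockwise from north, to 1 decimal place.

Taking east as x and north as y: velocity relative to the water = (-2.417, -0.127) m/s; the water relative to ground = (-0.222, 0.727) m/s.
Velocity relative to ground = (-2.417, -0.127) + (-0.222, 0.727) = (-2.639, 0.600) m/s.
Bearing = atan2(-2.64, 0.60) = 282.81° clockwise from north.

282.8°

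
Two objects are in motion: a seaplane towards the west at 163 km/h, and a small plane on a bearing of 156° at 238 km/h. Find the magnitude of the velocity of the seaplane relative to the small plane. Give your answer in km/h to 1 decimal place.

Taking east as x and north as y: seaplane velocity = (-163.000, 0.000) km/h; small plane velocity = (96.803, -217.424) km/h.
Velocity of seaplane relative to small plane = (-163.000, 0.000) − (96.803, -217.424) = (-259.803, 217.424) km/h.
Magnitude = |(-259.803, 217.424)| = 338.779 km/h.

338.8 km/h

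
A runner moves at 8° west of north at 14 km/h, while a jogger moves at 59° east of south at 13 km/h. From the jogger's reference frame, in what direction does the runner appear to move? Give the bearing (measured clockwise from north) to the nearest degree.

328°

Taking east as x and north as y: runner velocity = (-1.948, 13.864) km/h; jogger velocity = (11.143, -6.695) km/h.
Velocity of runner relative to jogger = (-1.948, 13.864) − (11.143, -6.695) = (-13.092, 20.559) km/h.
Bearing = atan2(-13.09, 20.56) = 327.51° clockwise from north.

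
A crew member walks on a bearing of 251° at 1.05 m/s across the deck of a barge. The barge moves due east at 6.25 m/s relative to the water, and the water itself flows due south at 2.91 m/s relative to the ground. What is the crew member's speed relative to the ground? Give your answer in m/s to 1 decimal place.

6.2 m/s

In east/north components (m/s): crew member relative to barge = (-0.993, -0.342); barge relative to water = (6.250, 0.000); water relative to ground = (0.000, -2.910).
Sum = (5.257, -3.252) m/s.
Speed = |(5.257, -3.252)| = 6.182 m/s.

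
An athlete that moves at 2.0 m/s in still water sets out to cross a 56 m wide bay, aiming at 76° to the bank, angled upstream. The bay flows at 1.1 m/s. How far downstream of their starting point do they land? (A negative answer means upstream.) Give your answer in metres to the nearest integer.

Perpendicular speed = 1.941 m/s; crossing time = 56 / 1.941 = 28.857 s.
Net downstream speed = 0.616 m/s.
Drift = 0.616 × 28.857 = 17.781 m (downstream).

18 m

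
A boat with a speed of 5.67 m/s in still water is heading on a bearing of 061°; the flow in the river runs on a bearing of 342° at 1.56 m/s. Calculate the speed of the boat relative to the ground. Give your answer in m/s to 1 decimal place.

Taking east as x and north as y: velocity relative to the water = (4.959, 2.749) m/s; the water relative to ground = (-0.482, 1.484) m/s.
Velocity relative to ground = (4.959, 2.749) + (-0.482, 1.484) = (4.477, 4.233) m/s.
Speed = |(4.477, 4.233)| = 6.161 m/s.

6.2 m/s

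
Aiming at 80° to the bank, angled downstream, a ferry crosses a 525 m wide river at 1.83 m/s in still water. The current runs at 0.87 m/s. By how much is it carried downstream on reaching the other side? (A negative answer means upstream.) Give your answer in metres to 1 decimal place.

346.0 m

Perpendicular speed = 1.802 m/s; crossing time = 525 / 1.802 = 291.311 s.
Net downstream speed = 1.188 m/s.
Drift = 1.188 × 291.311 = 346.012 m (downstream).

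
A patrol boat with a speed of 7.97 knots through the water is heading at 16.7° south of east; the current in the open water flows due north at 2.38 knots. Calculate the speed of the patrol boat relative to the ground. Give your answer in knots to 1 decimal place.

Taking east as x and north as y: velocity relative to the water = (7.634, -2.290) knots; the water relative to ground = (0.000, 2.380) knots.
Velocity relative to ground = (7.634, -2.290) + (0.000, 2.380) = (7.634, 0.090) knots.
Speed = |(7.634, 0.090)| = 7.634 knots.

7.6 knots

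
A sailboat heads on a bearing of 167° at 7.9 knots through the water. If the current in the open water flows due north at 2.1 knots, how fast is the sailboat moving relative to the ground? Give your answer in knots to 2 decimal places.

Taking east as x and north as y: velocity relative to the water = (1.777, -7.698) knots; the water relative to ground = (0.000, 2.100) knots.
Velocity relative to ground = (1.777, -7.698) + (0.000, 2.100) = (1.777, -5.598) knots.
Speed = |(1.777, -5.598)| = 5.873 knots.

5.87 knots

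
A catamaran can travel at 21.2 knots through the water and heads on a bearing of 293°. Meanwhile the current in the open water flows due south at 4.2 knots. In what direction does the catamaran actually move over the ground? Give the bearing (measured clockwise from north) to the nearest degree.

282°

Taking east as x and north as y: velocity relative to the water = (-19.515, 8.283) knots; the water relative to ground = (0.000, -4.200) knots.
Velocity relative to ground = (-19.515, 8.283) + (0.000, -4.200) = (-19.515, 4.083) knots.
Bearing = atan2(-19.51, 4.08) = 281.82° clockwise from north.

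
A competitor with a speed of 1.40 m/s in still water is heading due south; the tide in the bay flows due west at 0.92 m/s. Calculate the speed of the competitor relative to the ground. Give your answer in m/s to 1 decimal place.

1.7 m/s

Taking east as x and north as y: velocity relative to the water = (0.000, -1.400) m/s; the water relative to ground = (-0.920, 0.000) m/s.
Velocity relative to ground = (0.000, -1.400) + (-0.920, 0.000) = (-0.920, -1.400) m/s.
Speed = |(-0.920, -1.400)| = 1.675 m/s.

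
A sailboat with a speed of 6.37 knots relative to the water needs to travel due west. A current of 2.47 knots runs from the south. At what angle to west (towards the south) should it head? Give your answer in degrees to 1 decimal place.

The current pushes perpendicular to the desired track; the heading must have a component into the current equal to 2.47 knots: 6.37 sin θ = 2.47.
sin θ = 0.3878, so θ = 22.815°.

22.8°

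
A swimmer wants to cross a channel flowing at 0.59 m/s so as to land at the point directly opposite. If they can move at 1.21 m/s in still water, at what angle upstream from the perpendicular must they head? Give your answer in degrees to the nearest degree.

To cancel the current, the upstream component of the swimmer's velocity must equal the flow: 1.21 sin θ = 0.59.
sin θ = 0.59 / 1.21 = 0.4876.
θ = arcsin(0.4876) = 29.183°.

29°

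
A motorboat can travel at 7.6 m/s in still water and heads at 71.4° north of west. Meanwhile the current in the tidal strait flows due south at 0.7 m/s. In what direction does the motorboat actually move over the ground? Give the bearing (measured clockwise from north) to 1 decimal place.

339.6°

Taking east as x and north as y: velocity relative to the water = (-2.424, 7.203) m/s; the water relative to ground = (0.000, -0.700) m/s.
Velocity relative to ground = (-2.424, 7.203) + (0.000, -0.700) = (-2.424, 6.503) m/s.
Bearing = atan2(-2.42, 6.50) = 339.56° clockwise from north.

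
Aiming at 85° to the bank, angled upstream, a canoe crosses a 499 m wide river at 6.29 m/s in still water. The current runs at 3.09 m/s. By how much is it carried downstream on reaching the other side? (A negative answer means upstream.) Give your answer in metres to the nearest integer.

Perpendicular speed = 6.266 m/s; crossing time = 499 / 6.266 = 79.635 s.
Net downstream speed = 2.542 m/s.
Drift = 2.542 × 79.635 = 202.416 m (downstream).

202 m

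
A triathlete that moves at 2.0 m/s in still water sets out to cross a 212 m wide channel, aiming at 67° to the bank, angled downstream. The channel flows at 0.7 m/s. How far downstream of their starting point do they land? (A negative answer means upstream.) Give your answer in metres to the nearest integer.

171 m

Perpendicular speed = 1.841 m/s; crossing time = 212 / 1.841 = 115.154 s.
Net downstream speed = 1.481 m/s.
Drift = 1.481 × 115.154 = 170.597 m (downstream).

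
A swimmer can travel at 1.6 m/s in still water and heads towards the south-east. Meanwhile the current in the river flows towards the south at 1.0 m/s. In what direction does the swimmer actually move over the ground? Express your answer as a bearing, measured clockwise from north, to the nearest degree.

Taking east as x and north as y: velocity relative to the water = (1.131, -1.131) m/s; the water relative to ground = (0.000, -1.000) m/s.
Velocity relative to ground = (1.131, -1.131) + (0.000, -1.000) = (1.131, -2.131) m/s.
Bearing = atan2(1.13, -2.13) = 152.04° clockwise from north.

152°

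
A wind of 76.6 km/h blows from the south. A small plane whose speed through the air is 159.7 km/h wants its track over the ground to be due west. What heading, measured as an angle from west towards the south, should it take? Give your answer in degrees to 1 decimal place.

The wind pushes perpendicular to the desired track; the heading must have a component into the wind equal to 76.6 km/h: 159.7 sin θ = 76.6.
sin θ = 0.4796, so θ = 28.663°.

28.7°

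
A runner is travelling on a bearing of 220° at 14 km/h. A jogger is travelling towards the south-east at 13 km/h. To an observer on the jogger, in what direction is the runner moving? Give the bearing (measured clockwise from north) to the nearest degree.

Taking east as x and north as y: runner velocity = (-8.999, -10.725) km/h; jogger velocity = (9.192, -9.192) km/h.
Velocity of runner relative to jogger = (-8.999, -10.725) − (9.192, -9.192) = (-18.191, -1.532) km/h.
Bearing = atan2(-18.19, -1.53) = 265.19° clockwise from north.

265°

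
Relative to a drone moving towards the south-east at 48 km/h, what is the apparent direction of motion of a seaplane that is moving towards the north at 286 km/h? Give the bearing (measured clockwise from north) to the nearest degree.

Taking east as x and north as y: seaplane velocity = (0.000, 286.000) km/h; drone velocity = (33.941, -33.941) km/h.
Velocity of seaplane relative to drone = (0.000, 286.000) − (33.941, -33.941) = (-33.941, 319.941) km/h.
Bearing = atan2(-33.94, 319.94) = 353.94° clockwise from north.

354°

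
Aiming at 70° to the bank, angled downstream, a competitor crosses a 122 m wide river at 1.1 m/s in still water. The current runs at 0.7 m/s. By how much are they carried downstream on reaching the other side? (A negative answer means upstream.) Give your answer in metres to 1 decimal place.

Perpendicular speed = 1.034 m/s; crossing time = 122 / 1.034 = 118.027 s.
Net downstream speed = 1.076 m/s.
Drift = 1.076 × 118.027 = 127.023 m (downstream).

127.0 m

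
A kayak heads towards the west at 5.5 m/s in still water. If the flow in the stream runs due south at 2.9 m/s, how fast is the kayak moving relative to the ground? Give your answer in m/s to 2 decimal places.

Taking east as x and north as y: velocity relative to the water = (-5.500, 0.000) m/s; the water relative to ground = (0.000, -2.900) m/s.
Velocity relative to ground = (-5.500, 0.000) + (0.000, -2.900) = (-5.500, -2.900) m/s.
Speed = |(-5.500, -2.900)| = 6.218 m/s.

6.22 m/s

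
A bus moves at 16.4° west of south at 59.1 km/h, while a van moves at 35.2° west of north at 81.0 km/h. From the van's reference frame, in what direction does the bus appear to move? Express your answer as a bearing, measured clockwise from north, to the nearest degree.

166°

Taking east as x and north as y: bus velocity = (-16.686, -56.695) km/h; van velocity = (-46.691, 66.189) km/h.
Velocity of bus relative to van = (-16.686, -56.695) − (-46.691, 66.189) = (30.005, -122.884) km/h.
Bearing = atan2(30.00, -122.88) = 166.28° clockwise from north.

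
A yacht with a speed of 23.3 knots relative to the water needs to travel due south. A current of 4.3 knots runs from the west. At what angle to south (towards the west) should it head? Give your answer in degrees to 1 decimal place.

The current pushes perpendicular to the desired track; the heading must have a component into the current equal to 4.3 knots: 23.3 sin θ = 4.3.
sin θ = 0.1845, so θ = 10.635°.

10.6°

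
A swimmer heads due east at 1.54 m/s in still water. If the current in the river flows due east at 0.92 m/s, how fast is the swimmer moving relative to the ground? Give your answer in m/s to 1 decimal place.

2.5 m/s

Taking east as x and north as y: velocity relative to the water = (1.540, 0.000) m/s; the water relative to ground = (0.920, 0.000) m/s.
Velocity relative to ground = (1.540, 0.000) + (0.920, 0.000) = (2.460, 0.000) m/s.
Speed = |(2.460, 0.000)| = 2.460 m/s.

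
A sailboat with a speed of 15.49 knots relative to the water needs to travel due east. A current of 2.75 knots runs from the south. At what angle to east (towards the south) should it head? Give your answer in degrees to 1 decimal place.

The current pushes perpendicular to the desired track; the heading must have a component into the current equal to 2.75 knots: 15.49 sin θ = 2.75.
sin θ = 0.1775, so θ = 10.226°.

10.2°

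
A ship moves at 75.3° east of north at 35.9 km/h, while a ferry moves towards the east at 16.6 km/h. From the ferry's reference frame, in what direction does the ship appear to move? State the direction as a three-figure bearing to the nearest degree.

063°

Taking east as x and north as y: ship velocity = (34.725, 9.110) km/h; ferry velocity = (16.600, 0.000) km/h.
Velocity of ship relative to ferry = (34.725, 9.110) − (16.600, 0.000) = (18.125, 9.110) km/h.
Bearing = atan2(18.12, 9.11) = 63.32° clockwise from north.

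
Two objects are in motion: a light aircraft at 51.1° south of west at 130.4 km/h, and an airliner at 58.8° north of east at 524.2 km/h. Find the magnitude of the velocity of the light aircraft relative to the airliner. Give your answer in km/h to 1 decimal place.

653.7 km/h

Taking east as x and north as y: light aircraft velocity = (-81.886, -101.483) km/h; airliner velocity = (271.550, 448.382) km/h.
Velocity of light aircraft relative to airliner = (-81.886, -101.483) − (271.550, 448.382) = (-353.436, -549.865) km/h.
Magnitude = |(-353.436, -549.865)| = 653.658 km/h.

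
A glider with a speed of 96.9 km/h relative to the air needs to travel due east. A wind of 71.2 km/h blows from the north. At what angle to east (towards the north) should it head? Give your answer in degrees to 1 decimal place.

47.3°

The wind pushes perpendicular to the desired track; the heading must have a component into the wind equal to 71.2 km/h: 96.9 sin θ = 71.2.
sin θ = 0.7348, so θ = 47.288°.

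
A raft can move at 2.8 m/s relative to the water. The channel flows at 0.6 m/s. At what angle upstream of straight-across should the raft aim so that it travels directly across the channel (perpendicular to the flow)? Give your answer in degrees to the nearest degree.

To cancel the current, the upstream component of the raft's velocity must equal the flow: 2.8 sin θ = 0.6.
sin θ = 0.6 / 2.8 = 0.2143.
θ = arcsin(0.2143) = 12.374°.

12°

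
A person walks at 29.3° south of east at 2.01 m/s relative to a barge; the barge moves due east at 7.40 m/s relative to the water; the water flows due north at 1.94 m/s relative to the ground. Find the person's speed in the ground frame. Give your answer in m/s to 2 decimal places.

In east/north components (m/s): person relative to barge = (1.753, -0.984); barge relative to water = (7.400, 0.000); water relative to ground = (0.000, 1.940).
Sum = (9.153, 0.956) m/s.
Speed = |(9.153, 0.956)| = 9.203 m/s.

9.20 m/s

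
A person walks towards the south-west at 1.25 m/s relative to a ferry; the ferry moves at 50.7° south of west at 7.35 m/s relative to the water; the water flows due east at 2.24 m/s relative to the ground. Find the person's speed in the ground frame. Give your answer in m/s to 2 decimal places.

7.35 m/s

In east/north components (m/s): person relative to ferry = (-0.884, -0.884); ferry relative to water = (-4.655, -5.688); water relative to ground = (2.240, 0.000).
Sum = (-3.299, -6.572) m/s.
Speed = |(-3.299, -6.572)| = 7.353 m/s.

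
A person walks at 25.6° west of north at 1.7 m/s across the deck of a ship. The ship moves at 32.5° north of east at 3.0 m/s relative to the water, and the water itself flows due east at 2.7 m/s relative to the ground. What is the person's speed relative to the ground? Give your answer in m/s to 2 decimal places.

In east/north components (m/s): person relative to ship = (-0.735, 1.533); ship relative to water = (2.530, 1.612); water relative to ground = (2.700, 0.000).
Sum = (4.496, 3.145) m/s.
Speed = |(4.496, 3.145)| = 5.487 m/s.

5.49 m/s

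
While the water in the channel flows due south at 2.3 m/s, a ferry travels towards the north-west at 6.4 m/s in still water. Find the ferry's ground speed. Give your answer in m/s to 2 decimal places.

5.04 m/s

Taking east as x and north as y: velocity relative to the water = (-4.525, 4.525) m/s; the water relative to ground = (0.000, -2.300) m/s.
Velocity relative to ground = (-4.525, 4.525) + (0.000, -2.300) = (-4.525, 2.225) m/s.
Speed = |(-4.525, 2.225)| = 5.043 m/s.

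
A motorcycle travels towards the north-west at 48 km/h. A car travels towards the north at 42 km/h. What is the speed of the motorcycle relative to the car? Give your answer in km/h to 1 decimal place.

34.9 km/h

Taking east as x and north as y: motorcycle velocity = (-33.941, 33.941) km/h; car velocity = (0.000, 42.000) km/h.
Velocity of motorcycle relative to car = (-33.941, 33.941) − (0.000, 42.000) = (-33.941, -8.059) km/h.
Magnitude = |(-33.941, -8.059)| = 34.885 km/h.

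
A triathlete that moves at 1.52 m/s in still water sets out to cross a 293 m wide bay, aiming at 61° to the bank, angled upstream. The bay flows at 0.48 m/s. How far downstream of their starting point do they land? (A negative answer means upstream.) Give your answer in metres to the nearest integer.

-57 m

Perpendicular speed = 1.329 m/s; crossing time = 293 / 1.329 = 220.397 s.
Net downstream speed = -0.257 m/s.
Drift = -0.257 × 220.397 = -56.622 m (upstream).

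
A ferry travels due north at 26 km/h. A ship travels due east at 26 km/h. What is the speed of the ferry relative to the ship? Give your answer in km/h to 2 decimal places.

Taking east as x and north as y: ferry velocity = (0.000, 26.000) km/h; ship velocity = (26.000, 0.000) km/h.
Velocity of ferry relative to ship = (0.000, 26.000) − (26.000, 0.000) = (-26.000, 26.000) km/h.
Magnitude = |(-26.000, 26.000)| = 36.770 km/h.

36.77 km/h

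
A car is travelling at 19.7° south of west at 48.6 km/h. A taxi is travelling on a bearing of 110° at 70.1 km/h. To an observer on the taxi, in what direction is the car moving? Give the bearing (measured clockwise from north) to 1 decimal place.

Taking east as x and north as y: car velocity = (-45.755, -16.383) km/h; taxi velocity = (65.872, -23.976) km/h.
Velocity of car relative to taxi = (-45.755, -16.383) − (65.872, -23.976) = (-111.628, 7.593) km/h.
Bearing = atan2(-111.63, 7.59) = 273.89° clockwise from north.

273.9°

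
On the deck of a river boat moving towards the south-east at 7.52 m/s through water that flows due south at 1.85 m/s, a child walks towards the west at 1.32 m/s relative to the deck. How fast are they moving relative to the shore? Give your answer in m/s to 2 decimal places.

In east/north components (m/s): child relative to river boat = (-1.320, 0.000); river boat relative to water = (5.317, -5.317); water relative to ground = (0.000, -1.850).
Sum = (3.997, -7.167) m/s.
Speed = |(3.997, -7.167)| = 8.207 m/s.

8.21 m/s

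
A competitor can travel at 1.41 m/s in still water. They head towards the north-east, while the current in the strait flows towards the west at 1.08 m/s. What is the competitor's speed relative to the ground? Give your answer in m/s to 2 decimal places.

1.00 m/s

Taking east as x and north as y: velocity relative to the water = (0.997, 0.997) m/s; the water relative to ground = (-1.080, 0.000) m/s.
Velocity relative to ground = (0.997, 0.997) + (-1.080, 0.000) = (-0.083, 0.997) m/s.
Speed = |(-0.083, 0.997)| = 1.000 m/s.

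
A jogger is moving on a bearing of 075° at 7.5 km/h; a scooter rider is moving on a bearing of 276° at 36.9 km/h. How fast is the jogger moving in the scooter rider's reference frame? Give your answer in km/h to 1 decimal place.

44.0 km/h

Taking east as x and north as y: jogger velocity = (7.244, 1.941) km/h; scooter rider velocity = (-36.698, 3.857) km/h.
Velocity of jogger relative to scooter rider = (7.244, 1.941) − (-36.698, 3.857) = (43.942, -1.916) km/h.
Magnitude = |(43.942, -1.916)| = 43.984 km/h.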